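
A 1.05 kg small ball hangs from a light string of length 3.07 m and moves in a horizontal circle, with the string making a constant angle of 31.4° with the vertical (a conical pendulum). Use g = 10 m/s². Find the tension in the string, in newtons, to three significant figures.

12.3 N

Vertically the bob has no acceleration, so T cosθ = mg.
T = mg/cosθ = 1.05 × 10.0 / cos 31.4° = 10.50/0.8536 = 12.30 N.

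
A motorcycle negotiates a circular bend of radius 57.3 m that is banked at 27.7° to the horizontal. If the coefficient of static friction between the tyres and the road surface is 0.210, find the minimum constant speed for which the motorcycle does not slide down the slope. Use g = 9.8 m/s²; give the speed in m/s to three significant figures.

12.6 m/s

At the minimum speed, friction acts up the slope at its limiting value f = μN. Radially (horizontal, toward centre): N sinθ − μN cosθ = mv²/r. Vertically: N cosθ + μN sinθ = mg.
Dividing: v² = r g (sinθ − μcosθ)/(cosθ + μsinθ).
sinθ − μcosθ = 0.4648 − 0.210×0.8854 = 0.2789; cosθ + μsinθ = 0.8854 + 0.210×0.4648 = 0.9830.
v² = 57.3 × 9.8 × 0.2789/0.9830 = 159.3 m²/s², so v = 12.62 m/s.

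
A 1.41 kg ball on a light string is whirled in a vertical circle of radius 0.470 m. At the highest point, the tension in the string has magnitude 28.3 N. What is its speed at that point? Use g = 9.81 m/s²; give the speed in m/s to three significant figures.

3.75 m/s

At the top, T + mg = mv²/r, so v = √(r(T/m + g)) = √(0.470 × (28.3/1.41 + 9.81)) = √(0.470 × 29.88) = √14.04 = 3.748 m/s.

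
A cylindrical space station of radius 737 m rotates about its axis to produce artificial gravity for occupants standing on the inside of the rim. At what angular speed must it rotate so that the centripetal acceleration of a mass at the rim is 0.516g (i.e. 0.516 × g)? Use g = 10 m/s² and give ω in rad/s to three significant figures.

Centripetal acceleration a_c = ω²r. Setting ω²r = 0.516g:
ω = √(0.516g / r) = √(0.516 × 10.0 / 737) = √0.007001 = 0.08367 rad/s.

0.0837 rad/s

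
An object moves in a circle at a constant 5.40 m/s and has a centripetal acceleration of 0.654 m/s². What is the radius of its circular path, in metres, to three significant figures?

44.6 m

a_c = v²/r ⇒ r = v²/a_c = (5.40)²/0.654 = 29.16/0.654 = 44.59 m.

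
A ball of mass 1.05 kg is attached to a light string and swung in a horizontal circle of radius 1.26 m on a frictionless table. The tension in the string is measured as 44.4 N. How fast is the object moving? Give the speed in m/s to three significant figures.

T = m v²/r ⇒ v = √(T r / m) = √(44.4 × 1.26 / 1.05) = √53.28 = 7.299 m/s.

7.30 m/s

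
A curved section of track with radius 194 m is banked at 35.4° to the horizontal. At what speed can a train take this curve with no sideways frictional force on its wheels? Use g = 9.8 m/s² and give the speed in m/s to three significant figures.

36.8 m/s

On a frictionless banked curve, N sinθ = mv²/r and N cosθ = mg, so tanθ = v²/(rg).
v = √(r g tanθ) = √(194 × 9.8 × tan 35.4°) = √(194 × 9.8 × 0.7107) = √1351 = 36.76 m/s.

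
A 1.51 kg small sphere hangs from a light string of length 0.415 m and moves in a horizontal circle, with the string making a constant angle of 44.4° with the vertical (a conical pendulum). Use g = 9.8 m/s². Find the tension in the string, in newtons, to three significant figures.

20.7 N

Vertically the bob has no acceleration, so T cosθ = mg.
T = mg/cosθ = 1.51 × 9.8 / cos 44.4° = 14.80/0.7145 = 20.71 N.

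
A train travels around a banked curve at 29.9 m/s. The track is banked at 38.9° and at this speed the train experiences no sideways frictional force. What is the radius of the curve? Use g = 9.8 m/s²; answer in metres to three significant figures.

113 m

Frictionless banking: tanθ = v²/(rg), so r = v²/(g tanθ).
r = (29.9)²/(9.8 × tan 38.9°) = 894.0/(9.8 × 0.8069) = 894.0/7.908 = 113.1 m.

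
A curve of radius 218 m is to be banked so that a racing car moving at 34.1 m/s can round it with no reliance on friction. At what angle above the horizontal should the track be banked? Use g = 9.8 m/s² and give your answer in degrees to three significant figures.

28.6°

For a frictionless banked turn: horizontally N sinθ = mv²/r and vertically N cosθ = mg.
Dividing: tanθ = v²/(r g) = (34.1)²/(218 × 9.8) = 1163/2136 = 0.5443.
θ = arctan(0.5443) = 28.56°.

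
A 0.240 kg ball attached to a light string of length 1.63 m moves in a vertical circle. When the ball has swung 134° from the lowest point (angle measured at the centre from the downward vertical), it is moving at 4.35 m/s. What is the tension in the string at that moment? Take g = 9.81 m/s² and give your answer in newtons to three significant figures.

1.15 N

Take the radial direction toward the centre of the circle as positive. The component of the weight along the string toward the centre is −mg cos φ (φ measured from the bottom), so Newton's second law along the string gives T − mg cos φ = m v²/r.
cos 134° = -0.6947, so T = m(v²/r + g cos φ) = 0.240 × ((4.35)²/1.63 + 9.81 × -0.6947) = 0.240 × (11.61 + (-6.815)) = 0.240 × 4.794 = 1.151 N.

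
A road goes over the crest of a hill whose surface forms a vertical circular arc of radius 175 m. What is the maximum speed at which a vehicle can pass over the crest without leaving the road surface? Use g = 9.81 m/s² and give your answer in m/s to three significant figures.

At the crest the centre of the circle is below the vehicle, so the net downward (centripetal) force is mg − N = mv²/r.
The vehicle leaves the road when N → 0, giving v_max = √(g r) = √(9.81 × 175) = 41.43 m/s.

41.4 m/s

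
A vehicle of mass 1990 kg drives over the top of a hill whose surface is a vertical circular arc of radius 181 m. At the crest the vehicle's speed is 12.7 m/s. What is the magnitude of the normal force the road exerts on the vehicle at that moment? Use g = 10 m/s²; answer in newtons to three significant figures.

At the crest the centripetal acceleration points downward (toward the centre of the arc), so mg − N = mv²/r.
N = m(g − v²/r) = 1990 × (10.0 − (12.7)²/181) = 1990 × (10.0 − 0.8911) = 1990 × 9.109 = 18130 N.

18100 N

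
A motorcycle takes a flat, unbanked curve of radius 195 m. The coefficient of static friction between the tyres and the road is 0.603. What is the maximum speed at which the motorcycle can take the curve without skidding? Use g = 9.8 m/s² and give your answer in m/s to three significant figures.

On a flat curve, static friction is the only horizontal force, so it must supply the full centripetal force: μ_s m g = m v²/r.
Mass cancels: v_max = √(μ_s g r) = √(0.603 × 9.8 × 195) = √1152 = 33.95 m/s.

33.9 m/s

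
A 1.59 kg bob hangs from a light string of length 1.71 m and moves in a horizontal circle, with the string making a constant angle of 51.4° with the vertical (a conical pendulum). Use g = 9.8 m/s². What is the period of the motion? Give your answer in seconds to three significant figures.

r = L sinθ = 1.336 m. From T sinθ = mω²r and T cosθ = mg: tanθ = ω²r/g, so ω² = g tanθ / r = g/(L cosθ).
ω = √(g/(L cosθ)) = √(9.8/(1.71 × 0.6239)) = √9.186 = 3.031 rad/s.
Period = 2π/ω = 2.073 s.

2.07 s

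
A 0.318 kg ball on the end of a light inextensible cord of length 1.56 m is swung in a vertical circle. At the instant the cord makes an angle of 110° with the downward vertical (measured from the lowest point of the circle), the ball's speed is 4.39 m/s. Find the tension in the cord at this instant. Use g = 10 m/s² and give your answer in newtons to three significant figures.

2.84 N

Take the radial direction toward the centre of the circle as positive. The component of the weight along the string toward the centre is −mg cos φ (φ measured from the bottom), so Newton's second law along the string gives T − mg cos φ = m v²/r.
cos 110° = -0.3420, so T = m(v²/r + g cos φ) = 0.318 × ((4.39)²/1.56 + 10.0 × -0.3420) = 0.318 × (12.35 + (-3.420)) = 0.318 × 8.934 = 2.841 N.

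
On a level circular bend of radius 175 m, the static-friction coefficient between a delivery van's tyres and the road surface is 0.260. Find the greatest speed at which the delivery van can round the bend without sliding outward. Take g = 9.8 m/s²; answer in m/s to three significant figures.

On a flat curve, static friction is the only horizontal force, so it must supply the full centripetal force: μ_s m g = m v²/r.
Mass cancels: v_max = √(μ_s g r) = √(0.260 × 9.8 × 175) = √445.9 = 21.12 m/s.

21.1 m/s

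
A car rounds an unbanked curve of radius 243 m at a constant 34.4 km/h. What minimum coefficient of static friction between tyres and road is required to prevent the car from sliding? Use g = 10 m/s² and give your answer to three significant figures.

0.0376

v = 34.4/3.6 = 9.556 m/s.
Friction provides the centripetal force: μ_s m g = m v²/r, so μ_s = v²/(g r) = (9.556)²/(10.0 × 243) = 91.31/2430 = 0.03758.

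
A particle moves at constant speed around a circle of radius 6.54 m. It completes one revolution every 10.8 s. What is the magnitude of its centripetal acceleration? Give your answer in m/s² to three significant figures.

2.21 m/s²

v = 2πr/T = 2π × 6.54/10.8 = 3.805 m/s.
a_c = v²/r = (3.805)²/6.54 = 14.48/6.54 = 2.214 m/s².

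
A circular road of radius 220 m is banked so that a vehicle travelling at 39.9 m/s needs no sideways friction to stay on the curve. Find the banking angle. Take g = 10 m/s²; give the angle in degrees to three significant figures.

For a frictionless banked turn: horizontally N sinθ = mv²/r and vertically N cosθ = mg.
Dividing: tanθ = v²/(r g) = (39.9)²/(220 × 10.0) = 1592/2200 = 0.7236.
θ = arctan(0.7236) = 35.89°.

35.9°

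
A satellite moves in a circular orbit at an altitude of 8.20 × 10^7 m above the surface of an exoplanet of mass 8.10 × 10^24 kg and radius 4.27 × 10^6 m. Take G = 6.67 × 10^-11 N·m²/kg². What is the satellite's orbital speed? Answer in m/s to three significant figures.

2500 m/s

Orbital radius r = R + h = 4.27 × 10^6 + 8.20 × 10^7 = 8.627 × 10^7 m.
Gravity supplies the centripetal force: G M m / r² = m v² / r, so v = √(GM/r).
v = √(6.67 × 10^-11 × 8.10 × 10^24 / 8.627 × 10^7) = √(6.263 × 10^6) = 2503 m/s.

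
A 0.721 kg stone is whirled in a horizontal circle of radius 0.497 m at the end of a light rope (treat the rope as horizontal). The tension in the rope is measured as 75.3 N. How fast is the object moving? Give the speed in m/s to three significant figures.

7.20 m/s

T = m v²/r ⇒ v = √(T r / m) = √(75.3 × 0.497 / 0.721) = √51.91 = 7.205 m/s.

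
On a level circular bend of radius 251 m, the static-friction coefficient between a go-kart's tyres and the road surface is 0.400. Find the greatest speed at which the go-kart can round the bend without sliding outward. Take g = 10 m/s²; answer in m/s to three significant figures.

31.7 m/s

The only inward force on a level bend is static friction, so at the limit f_s = μ_s N = μ_s m g = m v²/r.
Mass cancels: v_max = √(μ_s g r) = √(0.400 × 10.0 × 251) = √1004 = 31.69 m/s.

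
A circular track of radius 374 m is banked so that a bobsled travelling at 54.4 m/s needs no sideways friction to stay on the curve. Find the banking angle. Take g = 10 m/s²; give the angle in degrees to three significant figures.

38.4°

For a frictionless banked turn: horizontally N sinθ = mv²/r and vertically N cosθ = mg.
Dividing: tanθ = v²/(r g) = (54.4)²/(374 × 10.0) = 2959/3740 = 0.7913.
θ = arctan(0.7913) = 38.35°.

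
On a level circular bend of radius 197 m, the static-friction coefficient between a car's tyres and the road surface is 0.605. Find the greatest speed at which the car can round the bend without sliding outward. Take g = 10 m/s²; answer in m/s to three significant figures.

On a flat curve, static friction is the only horizontal force, so it must supply the full centripetal force: μ_s m g = m v²/r.
Mass cancels: v_max = √(μ_s g r) = √(0.605 × 10.0 × 197) = √1192 = 34.52 m/s.

34.5 m/s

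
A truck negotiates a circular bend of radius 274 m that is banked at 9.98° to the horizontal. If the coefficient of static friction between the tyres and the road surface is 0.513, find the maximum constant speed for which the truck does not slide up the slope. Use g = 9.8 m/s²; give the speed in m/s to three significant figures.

At the maximum speed, friction acts down the slope at its limiting value f = μN. Radially (horizontal, toward centre): N sinθ + μN cosθ = mv²/r. Vertically: N cosθ − μN sinθ = mg.
Dividing: v² = r g (sinθ + μcosθ)/(cosθ − μsinθ).
sinθ + μcosθ = 0.1733 + 0.513×0.9849 = 0.6785; cosθ − μsinθ = 0.9849 − 0.513×0.1733 = 0.8960.
v² = 274 × 9.8 × 0.6785/0.8960 = 2034 m²/s², so v = 45.10 m/s.

45.1 m/s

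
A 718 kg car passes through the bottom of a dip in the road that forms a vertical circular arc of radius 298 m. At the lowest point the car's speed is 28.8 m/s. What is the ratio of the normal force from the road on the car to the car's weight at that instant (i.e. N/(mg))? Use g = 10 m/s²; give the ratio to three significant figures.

1.28

At the bottom, N − mg = mv²/r, so N = m(v²/r + g) and N/(mg) = v²/(rg) + 1 = (28.8)²/(298 × 10.0) + 1 = 0.2783 + 1 = 1.278.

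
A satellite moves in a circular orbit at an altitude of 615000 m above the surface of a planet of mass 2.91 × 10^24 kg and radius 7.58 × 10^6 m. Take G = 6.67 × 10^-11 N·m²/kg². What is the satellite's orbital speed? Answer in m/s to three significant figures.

Orbital radius r = R + h = 7.58 × 10^6 + 615000 = 8.195 × 10^6 m.
Gravity supplies the centripetal force: G M m / r² = m v² / r, so v = √(GM/r).
v = √(6.67 × 10^-11 × 2.91 × 10^24 / 8.195 × 10^6) = √(2.368 × 10^7) = 4867 m/s.

4870 m/s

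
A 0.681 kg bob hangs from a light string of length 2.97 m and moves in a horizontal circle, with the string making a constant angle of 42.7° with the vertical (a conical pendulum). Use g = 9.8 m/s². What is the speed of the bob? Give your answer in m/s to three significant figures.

The radius of the circle is r = L sinθ = 2.97 × sin 42.7° = 2.014 m.
Horizontally T sinθ = mv²/r and vertically T cosθ = mg, so tanθ = v²/(rg).
v = √(r g tanθ) = √(2.014 × 9.8 × 0.9228) = √18.21 = 4.268 m/s.

4.27 m/s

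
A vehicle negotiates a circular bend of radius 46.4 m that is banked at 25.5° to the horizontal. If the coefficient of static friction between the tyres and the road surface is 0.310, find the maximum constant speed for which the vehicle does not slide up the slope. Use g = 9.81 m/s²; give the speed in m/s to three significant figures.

At the maximum speed, friction acts down the slope at its limiting value f = μN. Radially (horizontal, toward centre): N sinθ + μN cosθ = mv²/r. Vertically: N cosθ − μN sinθ = mg.
Dividing: v² = r g (sinθ + μcosθ)/(cosθ − μsinθ).
sinθ + μcosθ = 0.4305 + 0.310×0.9026 = 0.7103; cosθ − μsinθ = 0.9026 − 0.310×0.4305 = 0.7691.
v² = 46.4 × 9.81 × 0.7103/0.7691 = 420.4 m²/s², so v = 20.50 m/s.

20.5 m/s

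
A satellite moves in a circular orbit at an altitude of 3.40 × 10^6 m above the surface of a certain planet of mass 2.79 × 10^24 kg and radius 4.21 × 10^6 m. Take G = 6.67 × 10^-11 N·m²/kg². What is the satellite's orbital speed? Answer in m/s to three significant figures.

4950 m/s

Orbital radius r = R + h = 4.21 × 10^6 + 3.40 × 10^6 = 7.610 × 10^6 m.
Gravity supplies the centripetal force: G M m / r² = m v² / r, so v = √(GM/r).
v = √(6.67 × 10^-11 × 2.79 × 10^24 / 7.610 × 10^6) = √(2.445 × 10^7) = 4945 m/s.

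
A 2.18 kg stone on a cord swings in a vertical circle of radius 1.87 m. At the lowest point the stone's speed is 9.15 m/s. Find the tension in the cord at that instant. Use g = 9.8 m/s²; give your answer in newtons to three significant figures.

At the lowest point, T points up (toward the centre) and the weight mg points down (away from the centre), so the net inward force is T − mg = mv²/r.
T = m(v²/r + g) = 2.18 × ((9.15)²/1.87 + 9.8) = 2.18 × (44.77 + 9.8) = 2.18 × 54.57 = 119.0 N.

119 N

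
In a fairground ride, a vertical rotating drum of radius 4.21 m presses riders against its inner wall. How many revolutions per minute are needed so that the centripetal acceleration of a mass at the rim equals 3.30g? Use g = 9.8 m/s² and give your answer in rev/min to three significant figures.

26.5 rev/min

Require ω²r = 3.30g, so ω = √(3.30 × 9.8/4.21) = 2.772 rad/s.
In rev/min: ω × 60/(2π) = 2.772 × 60/(2π) = 26.47 rev/min.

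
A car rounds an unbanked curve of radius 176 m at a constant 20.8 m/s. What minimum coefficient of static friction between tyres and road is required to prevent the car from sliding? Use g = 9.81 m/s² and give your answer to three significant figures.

Friction provides the centripetal force: μ_s m g = m v²/r, so μ_s = v²/(g r) = (20.80)²/(9.81 × 176) = 432.6/1727 = 0.2506.

0.251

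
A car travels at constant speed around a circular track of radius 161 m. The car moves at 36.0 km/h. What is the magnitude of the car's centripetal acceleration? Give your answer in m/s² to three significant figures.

0.621 m/s²

v = 36.0 km/h = 36.0/3.6 = 10.00 m/s.
a_c = v²/r = (10.00)²/161 = 100.0/161 = 0.6211 m/s².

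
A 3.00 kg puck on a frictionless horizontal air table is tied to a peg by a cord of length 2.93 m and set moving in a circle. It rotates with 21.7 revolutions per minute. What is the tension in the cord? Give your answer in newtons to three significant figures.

45.4 N

ω = 21.7 rev/min × 2π/60 = 2.272 rad/s, so v = ωr = 2.272 × 2.93 = 6.658 m/s.
The tension is the only horizontal force, so it supplies the full centripetal force: T = m v²/r = 3.00 × (6.658)²/2.93 = 3.00 × 44.33/2.93 = 45.39 N.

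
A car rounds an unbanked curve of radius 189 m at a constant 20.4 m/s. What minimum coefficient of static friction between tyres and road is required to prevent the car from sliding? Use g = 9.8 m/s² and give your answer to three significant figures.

Friction provides the centripetal force: μ_s m g = m v²/r, so μ_s = v²/(g r) = (20.40)²/(9.8 × 189) = 416.2/1852 = 0.2247.

0.225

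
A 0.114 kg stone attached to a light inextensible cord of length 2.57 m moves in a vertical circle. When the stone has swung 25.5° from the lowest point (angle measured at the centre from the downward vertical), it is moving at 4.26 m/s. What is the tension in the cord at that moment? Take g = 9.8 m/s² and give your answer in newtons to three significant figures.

Take the radial direction toward the centre of the circle as positive. The component of the weight along the string toward the centre is −mg cos φ (φ measured from the bottom), so Newton's second law along the string gives T − mg cos φ = m v²/r.
cos 25.5° = 0.9026, so T = m(v²/r + g cos φ) = 0.114 × ((4.26)²/2.57 + 9.8 × 0.9026) = 0.114 × (7.061 + (8.845)) = 0.114 × 15.91 = 1.813 N.

1.81 N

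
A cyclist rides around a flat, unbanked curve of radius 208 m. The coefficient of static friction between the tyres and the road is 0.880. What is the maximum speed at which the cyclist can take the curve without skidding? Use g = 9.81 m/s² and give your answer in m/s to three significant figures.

On a flat curve, static friction is the only horizontal force, so it must supply the full centripetal force: μ_s m g = m v²/r.
Mass cancels: v_max = √(μ_s g r) = √(0.880 × 9.81 × 208) = √1796 = 42.37 m/s.

42.4 m/s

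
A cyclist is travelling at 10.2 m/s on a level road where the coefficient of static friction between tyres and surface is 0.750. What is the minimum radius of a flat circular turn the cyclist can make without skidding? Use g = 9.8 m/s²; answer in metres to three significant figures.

At the limit, μ_s m g = m v²/r, so r_min = v²/(μ_s g) = (10.2)²/(0.750 × 9.8) = 104.0/7.350 = 14.16 m.

14.2 m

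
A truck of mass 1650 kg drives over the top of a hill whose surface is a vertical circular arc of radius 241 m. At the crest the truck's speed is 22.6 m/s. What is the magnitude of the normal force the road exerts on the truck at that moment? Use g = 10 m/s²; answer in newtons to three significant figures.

At the crest the centripetal acceleration points downward (toward the centre of the arc), so mg − N = mv²/r.
N = m(g − v²/r) = 1650 × (10.0 − (22.6)²/241) = 1650 × (10.0 − 2.119) = 1650 × 7.881 = 13000 N.

13000 N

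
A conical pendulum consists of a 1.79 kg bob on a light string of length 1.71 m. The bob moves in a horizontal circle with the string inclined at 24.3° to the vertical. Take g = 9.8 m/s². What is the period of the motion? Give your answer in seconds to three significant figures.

2.51 s

r = L sinθ = 0.7037 m. From T sinθ = mω²r and T cosθ = mg: tanθ = ω²r/g, so ω² = g tanθ / r = g/(L cosθ).
ω = √(g/(L cosθ)) = √(9.8/(1.71 × 0.9114)) = √6.288 = 2.508 rad/s.
Period = 2π/ω = 2.506 s.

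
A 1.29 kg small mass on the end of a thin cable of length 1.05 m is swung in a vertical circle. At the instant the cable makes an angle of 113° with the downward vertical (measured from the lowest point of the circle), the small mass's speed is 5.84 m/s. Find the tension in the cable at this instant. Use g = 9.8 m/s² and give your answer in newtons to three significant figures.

37.0 N

Take the radial direction toward the centre of the circle as positive. The component of the weight along the string toward the centre is −mg cos φ (φ measured from the bottom), so Newton's second law along the string gives T − mg cos φ = m v²/r.
cos 113° = -0.3907, so T = m(v²/r + g cos φ) = 1.29 × ((5.84)²/1.05 + 9.8 × -0.3907) = 1.29 × (32.48 + (-3.829)) = 1.29 × 28.65 = 36.96 N.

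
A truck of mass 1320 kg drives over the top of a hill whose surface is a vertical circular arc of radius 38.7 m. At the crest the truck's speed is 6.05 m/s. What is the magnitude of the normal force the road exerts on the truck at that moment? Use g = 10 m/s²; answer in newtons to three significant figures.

At the crest the centripetal acceleration points downward (toward the centre of the arc), so mg − N = mv²/r.
N = m(g − v²/r) = 1320 × (10.0 − (6.05)²/38.7) = 1320 × (10.0 − 0.9458) = 1320 × 9.054 = 11950 N.

12000 N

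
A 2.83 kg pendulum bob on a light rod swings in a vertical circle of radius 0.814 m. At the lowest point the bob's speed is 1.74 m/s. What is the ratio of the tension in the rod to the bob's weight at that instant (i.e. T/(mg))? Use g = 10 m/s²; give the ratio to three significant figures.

At the bottom, T − mg = mv²/r, so T = m(v²/r + g) and T/(mg) = v²/(rg) + 1 = (1.74)²/(0.814 × 10.0) + 1 = 0.3719 + 1 = 1.372.

1.37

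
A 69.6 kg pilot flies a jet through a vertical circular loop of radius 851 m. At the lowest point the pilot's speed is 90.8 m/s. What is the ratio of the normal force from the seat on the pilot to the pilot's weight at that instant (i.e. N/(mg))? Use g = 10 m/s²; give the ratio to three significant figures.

At the bottom, N − mg = mv²/r, so N = m(v²/r + g) and N/(mg) = v²/(rg) + 1 = (90.8)²/(851 × 10.0) + 1 = 0.9688 + 1 = 1.969.

1.97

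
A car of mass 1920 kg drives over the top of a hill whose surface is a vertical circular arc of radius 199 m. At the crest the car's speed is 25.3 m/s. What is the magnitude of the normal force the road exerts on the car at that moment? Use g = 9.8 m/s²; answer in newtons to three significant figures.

At the crest the centripetal acceleration points downward (toward the centre of the arc), so mg − N = mv²/r.
N = m(g − v²/r) = 1920 × (9.8 − (25.3)²/199) = 1920 × (9.8 − 3.217) = 1920 × 6.583 = 12640 N.

12600 N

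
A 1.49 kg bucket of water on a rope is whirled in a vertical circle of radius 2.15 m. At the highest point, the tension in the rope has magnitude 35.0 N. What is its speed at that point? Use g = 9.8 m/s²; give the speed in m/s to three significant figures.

8.46 m/s

At the top, T + mg = mv²/r, so v = √(r(T/m + g)) = √(2.15 × (35.0/1.49 + 9.8)) = √(2.15 × 33.29) = √71.57 = 8.460 m/s.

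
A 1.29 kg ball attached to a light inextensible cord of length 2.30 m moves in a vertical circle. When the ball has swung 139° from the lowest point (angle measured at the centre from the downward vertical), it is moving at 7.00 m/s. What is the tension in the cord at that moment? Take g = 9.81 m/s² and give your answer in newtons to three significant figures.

Take the radial direction toward the centre of the circle as positive. The component of the weight along the string toward the centre is −mg cos φ (φ measured from the bottom), so Newton's second law along the string gives T − mg cos φ = m v²/r.
cos 139° = -0.7547, so T = m(v²/r + g cos φ) = 1.29 × ((7.00)²/2.30 + 9.81 × -0.7547) = 1.29 × (21.30 + (-7.404)) = 1.29 × 13.90 = 17.93 N.

17.9 N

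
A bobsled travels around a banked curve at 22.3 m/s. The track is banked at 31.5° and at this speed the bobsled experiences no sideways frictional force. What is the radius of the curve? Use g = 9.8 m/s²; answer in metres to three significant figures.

82.8 m

Frictionless banking: tanθ = v²/(rg), so r = v²/(g tanθ).
r = (22.3)²/(9.8 × tan 31.5°) = 497.3/(9.8 × 0.6128) = 497.3/6.005 = 82.81 m.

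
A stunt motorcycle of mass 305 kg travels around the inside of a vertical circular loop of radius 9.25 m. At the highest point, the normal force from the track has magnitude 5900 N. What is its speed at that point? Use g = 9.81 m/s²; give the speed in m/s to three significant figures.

16.4 m/s

At the top, N + mg = mv²/r, so v = √(r(N/m + g)) = √(9.25 × (5900/305 + 9.81)) = √(9.25 × 29.15) = √269.7 = 16.42 m/s.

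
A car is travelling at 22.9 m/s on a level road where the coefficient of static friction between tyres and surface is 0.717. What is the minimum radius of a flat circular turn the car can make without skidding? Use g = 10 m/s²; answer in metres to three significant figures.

At the limit, μ_s m g = m v²/r, so r_min = v²/(μ_s g) = (22.9)²/(0.717 × 10.0) = 524.4/7.170 = 73.14 m.

73.1 m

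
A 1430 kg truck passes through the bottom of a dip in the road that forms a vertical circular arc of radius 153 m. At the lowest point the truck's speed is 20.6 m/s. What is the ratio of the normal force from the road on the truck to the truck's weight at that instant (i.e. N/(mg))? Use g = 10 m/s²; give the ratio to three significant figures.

At the bottom, N − mg = mv²/r, so N = m(v²/r + g) and N/(mg) = v²/(rg) + 1 = (20.6)²/(153 × 10.0) + 1 = 0.2774 + 1 = 1.277.

1.28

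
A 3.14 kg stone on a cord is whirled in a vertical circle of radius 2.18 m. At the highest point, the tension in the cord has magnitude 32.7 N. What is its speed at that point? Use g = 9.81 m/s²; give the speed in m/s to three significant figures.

At the top, T + mg = mv²/r, so v = √(r(T/m + g)) = √(2.18 × (32.7/3.14 + 9.81)) = √(2.18 × 20.22) = √44.09 = 6.640 m/s.

6.64 m/s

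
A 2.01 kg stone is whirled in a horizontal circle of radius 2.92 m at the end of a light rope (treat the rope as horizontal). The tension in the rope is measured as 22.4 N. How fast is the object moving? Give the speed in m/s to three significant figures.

5.70 m/s

T = m v²/r ⇒ v = √(T r / m) = √(22.4 × 2.92 / 2.01) = √32.54 = 5.704 m/s.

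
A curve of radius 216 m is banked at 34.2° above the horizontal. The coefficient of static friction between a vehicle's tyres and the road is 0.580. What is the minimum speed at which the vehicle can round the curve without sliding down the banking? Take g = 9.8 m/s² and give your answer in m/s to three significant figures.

At the minimum speed, friction acts up the slope at its limiting value f = μN. Radially (horizontal, toward centre): N sinθ − μN cosθ = mv²/r. Vertically: N cosθ + μN sinθ = mg.
Dividing: v² = r g (sinθ − μcosθ)/(cosθ + μsinθ).
sinθ − μcosθ = 0.5621 − 0.580×0.8271 = 0.08238; cosθ + μsinθ = 0.8271 + 0.580×0.5621 = 1.153.
v² = 216 × 9.8 × 0.08238/1.153 = 151.2 m²/s², so v = 12.30 m/s.

12.3 m/s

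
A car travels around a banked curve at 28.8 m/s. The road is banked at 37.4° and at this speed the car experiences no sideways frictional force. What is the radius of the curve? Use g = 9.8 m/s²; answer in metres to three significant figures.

Frictionless banking: tanθ = v²/(rg), so r = v²/(g tanθ).
r = (28.8)²/(9.8 × tan 37.4°) = 829.4/(9.8 × 0.7646) = 829.4/7.493 = 110.7 m.

111 m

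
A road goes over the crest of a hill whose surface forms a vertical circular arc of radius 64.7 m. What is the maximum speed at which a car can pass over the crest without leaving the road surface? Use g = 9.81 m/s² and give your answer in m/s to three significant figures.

At the crest the centre of the circle is below the car, so the net downward (centripetal) force is mg − N = mv²/r.
The car leaves the road when N → 0, giving v_max = √(g r) = √(9.81 × 64.7) = 25.19 m/s.

25.2 m/s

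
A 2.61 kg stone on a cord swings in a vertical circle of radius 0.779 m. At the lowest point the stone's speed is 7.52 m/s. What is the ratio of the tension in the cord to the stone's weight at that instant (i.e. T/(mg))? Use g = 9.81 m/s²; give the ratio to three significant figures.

At the bottom, T − mg = mv²/r, so T = m(v²/r + g) and T/(mg) = v²/(rg) + 1 = (7.52)²/(0.779 × 9.81) + 1 = 7.400 + 1 = 8.400.

8.40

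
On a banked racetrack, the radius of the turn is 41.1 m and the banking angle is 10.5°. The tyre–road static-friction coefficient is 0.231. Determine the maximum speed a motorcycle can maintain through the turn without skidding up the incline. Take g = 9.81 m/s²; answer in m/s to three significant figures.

At the maximum speed, friction acts down the slope at its limiting value f = μN. Radially (horizontal, toward centre): N sinθ + μN cosθ = mv²/r. Vertically: N cosθ − μN sinθ = mg.
Dividing: v² = r g (sinθ + μcosθ)/(cosθ − μsinθ).
sinθ + μcosθ = 0.1822 + 0.231×0.9833 = 0.4094; cosθ − μsinθ = 0.9833 − 0.231×0.1822 = 0.9412.
v² = 41.1 × 9.81 × 0.4094/0.9412 = 175.4 m²/s², so v = 13.24 m/s.

13.2 m/s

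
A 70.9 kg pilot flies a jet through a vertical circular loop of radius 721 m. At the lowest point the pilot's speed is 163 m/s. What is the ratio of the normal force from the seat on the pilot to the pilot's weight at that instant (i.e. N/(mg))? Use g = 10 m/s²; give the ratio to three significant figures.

4.69

At the bottom, N − mg = mv²/r, so N = m(v²/r + g) and N/(mg) = v²/(rg) + 1 = (163)²/(721 × 10.0) + 1 = 3.685 + 1 = 4.685.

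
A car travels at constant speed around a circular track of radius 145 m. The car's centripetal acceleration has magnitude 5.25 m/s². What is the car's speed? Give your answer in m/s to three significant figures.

27.6 m/s

a_c = v²/r ⇒ v = √(a_c · r) = √(5.25 × 145) = √761.2 = 27.59 m/s.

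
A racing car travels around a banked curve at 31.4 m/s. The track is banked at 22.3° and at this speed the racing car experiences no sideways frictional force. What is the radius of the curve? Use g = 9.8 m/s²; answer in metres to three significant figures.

245 m

Frictionless banking: tanθ = v²/(rg), so r = v²/(g tanθ).
r = (31.4)²/(9.8 × tan 22.3°) = 986.0/(9.8 × 0.4101) = 986.0/4.019 = 245.3 m.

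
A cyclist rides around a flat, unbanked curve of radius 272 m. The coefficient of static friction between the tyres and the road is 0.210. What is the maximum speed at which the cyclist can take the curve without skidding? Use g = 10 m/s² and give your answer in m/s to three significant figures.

23.9 m/s

The only inward force on a level bend is static friction, so at the limit f_s = μ_s N = μ_s m g = m v²/r.
Mass cancels: v_max = √(μ_s g r) = √(0.210 × 10.0 × 272) = √571.2 = 23.90 m/s.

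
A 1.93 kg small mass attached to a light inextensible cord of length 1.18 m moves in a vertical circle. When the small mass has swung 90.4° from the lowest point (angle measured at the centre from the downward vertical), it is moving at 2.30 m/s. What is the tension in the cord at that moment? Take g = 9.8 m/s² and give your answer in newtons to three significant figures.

8.52 N

Take the radial direction toward the centre of the circle as positive. The component of the weight along the string toward the centre is −mg cos φ (φ measured from the bottom), so Newton's second law along the string gives T − mg cos φ = m v²/r.
cos 90.4° = -0.006981, so T = m(v²/r + g cos φ) = 1.93 × ((2.30)²/1.18 + 9.8 × -0.006981) = 1.93 × (4.483 + (-0.06842)) = 1.93 × 4.415 = 8.520 N.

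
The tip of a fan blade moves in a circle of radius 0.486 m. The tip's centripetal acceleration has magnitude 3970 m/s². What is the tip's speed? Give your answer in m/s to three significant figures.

43.9 m/s

a_c = v²/r ⇒ v = √(a_c · r) = √(3970 × 0.486) = √1929 = 43.93 m/s.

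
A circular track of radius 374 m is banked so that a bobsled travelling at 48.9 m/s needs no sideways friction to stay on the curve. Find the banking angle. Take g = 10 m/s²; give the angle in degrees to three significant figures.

32.6°

With no friction, the horizontal component of the normal force provides the centripetal force: N sinθ = mv²/r, while N cosθ = mg vertically.
Dividing: tanθ = v²/(r g) = (48.9)²/(374 × 10.0) = 2391/3740 = 0.6394.
θ = arctan(0.6394) = 32.59°.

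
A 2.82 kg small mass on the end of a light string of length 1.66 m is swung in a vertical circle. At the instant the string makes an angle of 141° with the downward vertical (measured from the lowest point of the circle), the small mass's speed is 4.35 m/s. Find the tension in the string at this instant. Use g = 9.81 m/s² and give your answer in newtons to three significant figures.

Take the radial direction toward the centre of the circle as positive. The component of the weight along the string toward the centre is −mg cos φ (φ measured from the bottom), so Newton's second law along the string gives T − mg cos φ = m v²/r.
cos 141° = -0.7771, so T = m(v²/r + g cos φ) = 2.82 × ((4.35)²/1.66 + 9.81 × -0.7771) = 2.82 × (11.40 + (-7.624)) = 2.82 × 3.775 = 10.65 N.

10.6 N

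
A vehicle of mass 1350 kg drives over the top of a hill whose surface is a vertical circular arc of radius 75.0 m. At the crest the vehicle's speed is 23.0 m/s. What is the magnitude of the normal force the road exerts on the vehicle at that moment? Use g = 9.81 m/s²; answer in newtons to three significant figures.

3720 N

At the crest the centripetal acceleration points downward (toward the centre of the arc), so mg − N = mv²/r.
N = m(g − v²/r) = 1350 × (9.81 − (23.0)²/75.0) = 1350 × (9.81 − 7.053) = 1350 × 2.757 = 3722 N.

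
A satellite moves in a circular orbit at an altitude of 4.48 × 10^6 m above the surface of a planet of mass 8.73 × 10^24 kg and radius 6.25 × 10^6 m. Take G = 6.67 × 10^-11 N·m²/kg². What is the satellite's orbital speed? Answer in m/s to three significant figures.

7370 m/s

Orbital radius r = R + h = 6.25 × 10^6 + 4.48 × 10^6 = 1.073 × 10^7 m.
Gravity supplies the centripetal force: G M m / r² = m v² / r, so v = √(GM/r).
v = √(6.67 × 10^-11 × 8.73 × 10^24 / 1.073 × 10^7) = √(5.427 × 10^7) = 7367 m/s.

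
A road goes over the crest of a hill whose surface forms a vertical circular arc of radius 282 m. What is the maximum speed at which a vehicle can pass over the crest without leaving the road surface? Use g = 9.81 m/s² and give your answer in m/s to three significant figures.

52.6 m/s

At the crest the centre of the circle is below the vehicle, so the net downward (centripetal) force is mg − N = mv²/r.
The vehicle leaves the road when N → 0, giving v_max = √(g r) = √(9.81 × 282) = 52.60 m/s.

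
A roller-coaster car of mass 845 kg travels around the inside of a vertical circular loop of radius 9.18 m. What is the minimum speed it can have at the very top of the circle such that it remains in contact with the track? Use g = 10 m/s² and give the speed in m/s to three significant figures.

At the highest point the centre is directly below, so both the weight and N act inward: N + mg = mv²/r.
At minimum speed N → 0, so mg = mv_min²/r ⇒ v_min = √(g r) = √(10.0 × 9.18) = 9.581 m/s.

9.58 m/s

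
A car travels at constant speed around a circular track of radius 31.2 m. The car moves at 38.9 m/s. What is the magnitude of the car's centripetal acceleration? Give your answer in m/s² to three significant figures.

a_c = v²/r = (38.90)²/31.2 = 1513/31.2 = 48.50 m/s².

48.5 m/s²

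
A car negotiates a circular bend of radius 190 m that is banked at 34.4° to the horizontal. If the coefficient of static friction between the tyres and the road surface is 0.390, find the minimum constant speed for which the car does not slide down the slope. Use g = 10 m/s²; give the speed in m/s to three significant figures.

At the minimum speed, friction acts up the slope at its limiting value f = μN. Radially (horizontal, toward centre): N sinθ − μN cosθ = mv²/r. Vertically: N cosθ + μN sinθ = mg.
Dividing: v² = r g (sinθ − μcosθ)/(cosθ + μsinθ).
sinθ − μcosθ = 0.5650 − 0.390×0.8251 = 0.2432; cosθ + μsinθ = 0.8251 + 0.390×0.5650 = 1.045.
v² = 190 × 10.0 × 0.2432/1.045 = 441.9 m²/s², so v = 21.02 m/s.

21.0 m/s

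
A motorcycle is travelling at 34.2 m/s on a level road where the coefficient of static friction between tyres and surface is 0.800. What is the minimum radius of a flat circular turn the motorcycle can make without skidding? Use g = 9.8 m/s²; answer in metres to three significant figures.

At the limit, μ_s m g = m v²/r, so r_min = v²/(μ_s g) = (34.2)²/(0.800 × 9.8) = 1170/7.840 = 149.2 m.

149 m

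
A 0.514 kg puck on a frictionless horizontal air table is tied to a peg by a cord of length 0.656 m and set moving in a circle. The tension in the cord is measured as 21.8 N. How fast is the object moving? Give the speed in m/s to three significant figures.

5.27 m/s

T = m v²/r ⇒ v = √(T r / m) = √(21.8 × 0.656 / 0.514) = √27.82 = 5.275 m/s.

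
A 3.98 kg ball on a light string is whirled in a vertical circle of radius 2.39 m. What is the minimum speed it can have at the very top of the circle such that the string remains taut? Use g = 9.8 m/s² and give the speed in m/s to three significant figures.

At the top, both weight mg and T point toward the centre: T + mg = mv²/r.
At minimum speed T → 0, so mg = mv_min²/r ⇒ v_min = √(g r) = √(9.8 × 2.39) = 4.840 m/s.

4.84 m/s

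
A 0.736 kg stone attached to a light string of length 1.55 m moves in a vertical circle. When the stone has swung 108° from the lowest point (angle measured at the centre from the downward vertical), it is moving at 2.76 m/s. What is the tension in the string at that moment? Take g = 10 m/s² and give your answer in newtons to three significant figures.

1.34 N

Take the radial direction toward the centre of the circle as positive. The component of the weight along the string toward the centre is −mg cos φ (φ measured from the bottom), so Newton's second law along the string gives T − mg cos φ = m v²/r.
cos 108° = -0.3090, so T = m(v²/r + g cos φ) = 0.736 × ((2.76)²/1.55 + 10.0 × -0.3090) = 0.736 × (4.915 + (-3.090)) = 0.736 × 1.824 = 1.343 N.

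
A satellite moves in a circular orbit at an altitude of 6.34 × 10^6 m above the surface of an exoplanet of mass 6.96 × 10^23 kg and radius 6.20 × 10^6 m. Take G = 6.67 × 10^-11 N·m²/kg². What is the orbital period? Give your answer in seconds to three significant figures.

r = R + h = 6.20 × 10^6 + 6.34 × 10^6 = 1.254 × 10^7 m. Gravity provides the centripetal force: G M m / r² = m v² / r ⇒ v = √(GM/r) = 1924 m/s.
T = 2πr/v = 2π × 1.254 × 10^7 / 1924 = 40950 s.

41000 s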